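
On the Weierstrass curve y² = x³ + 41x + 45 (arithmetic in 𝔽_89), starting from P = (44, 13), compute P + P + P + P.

(8, 66)

Repeated addition: build up to 4P.
2P: tangent at (44, 13): λ = (3·44² + 41)/(2·13) ≡ 64/26. 26⁻¹ ≡ 24 (mod 89) since 26·24 = 624 ≡ 1, so λ ≡ 64·24 ≡ 23.
  x = λ² - 44 - 44 = 529 - 88 ≡ 85; y = λ·(44 - 85) - 13 ≡ 23. → (85, 23)
3P: (85, 23) + (44, 13). λ = (13 - 23)/(44 - 85) ≡ 79/48 mod 89. 48⁻¹ ≡ 13 (mod 89), so λ ≡ 48.
  x = λ² - 85 - 44 = 2304 - 129 ≡ 39; y = λ·(85 - 39) - 23 ≡ 49. → (39, 49)
4P: (39, 49) + (44, 13). λ = (13 - 49)/(44 - 39) ≡ 53/5 mod 89. 5⁻¹ ≡ 18 (mod 89), so λ ≡ 64.
  x = λ² - 39 - 44 = 4096 - 83 ≡ 8; y = λ·(39 - 8) - 49 ≡ 66. → (8, 66)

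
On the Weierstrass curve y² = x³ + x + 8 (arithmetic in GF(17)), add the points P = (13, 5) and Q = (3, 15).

(13, 5) + (3, 15). λ = (15 - 5)/(3 - 13) ≡ 10/7 mod 17. 7⁻¹ ≡ 5 (mod 17) since 7·5 = 35 ≡ 1, so λ ≡ 16.
  x = λ² - 13 - 3 = 256 - 16 ≡ 2; y = λ·(13 - 2) - 5 ≡ 1. → (2, 1)

(2, 1)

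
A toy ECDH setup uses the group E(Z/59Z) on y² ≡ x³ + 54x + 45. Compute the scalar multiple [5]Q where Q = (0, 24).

(44, 7)

Repeated addition: build up to 5Q.
2Q: tangent at (0, 24): λ = (3·0² + 54)/(2·24) ≡ 54/48. 48⁻¹ ≡ 16 (mod 59), so λ ≡ 54·16 ≡ 38.
  x = λ² - 0 - 0 = 1444 - 0 ≡ 28; y = λ·(0 - 28) - 24 ≡ 33. → (28, 33)
3Q: (28, 33) + (0, 24). λ = (24 - 33)/(0 - 28) ≡ 50/31 mod 59. 31⁻¹ ≡ 40 (mod 59) since 31·40 = 1240 ≡ 1, so λ ≡ 53.
  x = λ² - 28 - 0 = 2809 - 28 ≡ 8; y = λ·(28 - 8) - 33 ≡ 24. → (8, 24)
4Q: (8, 24) + (0, 24). λ = (24 - 24)/(0 - 8) ≡ 0/51 mod 59. 51⁻¹ ≡ 22 (mod 59), so λ ≡ 0.
  x = λ² - 8 - 0 = 0 - 8 ≡ 51; y = λ·(8 - 51) - 24 ≡ 35. → (51, 35)
5Q: (51, 35) + (0, 24). λ = (24 - 35)/(0 - 51) ≡ 48/8 mod 59. 8⁻¹ ≡ 37 (mod 59), so λ ≡ 6.
  x = λ² - 51 - 0 = 36 - 51 ≡ 44; y = λ·(51 - 44) - 35 ≡ 7. → (44, 7)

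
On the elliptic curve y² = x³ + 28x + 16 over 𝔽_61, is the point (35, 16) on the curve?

y² = 16² ≡ 12; x³ + 28x + 16 = 43871 ≡ 12 (mod 61). 12 = 12.

yes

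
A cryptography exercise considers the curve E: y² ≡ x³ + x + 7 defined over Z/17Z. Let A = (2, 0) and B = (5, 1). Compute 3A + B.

First 3A:
Repeated addition: build up to 3A.
2A: (2, 0) + (2, 0): same x and y₁ ≡ -y₂, so the sum is the point at infinity.
3A: the point at infinity + (2, 0) = (2, 0) (identity).
3A = (2, 0).
Finally 3A + B:
(2, 0) + (5, 1). λ = (1 - 0)/(5 - 2) ≡ 1/3 mod 17. 3⁻¹ ≡ 6 (mod 17), so λ ≡ 6.
  x = λ² - 2 - 5 = 36 - 7 ≡ 12; y = λ·(2 - 12) - 0 ≡ 8. → (12, 8)

(12, 8)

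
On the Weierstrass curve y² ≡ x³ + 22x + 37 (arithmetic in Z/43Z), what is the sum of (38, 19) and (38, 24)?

O

The two points share x = 38 and their y-coordinates satisfy 19 + 24 ≡ 0 (mod 43), so they are inverses. Their sum is ∞.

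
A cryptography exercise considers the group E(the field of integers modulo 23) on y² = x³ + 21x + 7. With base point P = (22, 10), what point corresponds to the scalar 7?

Double-and-add on 7 = (111)₂. Start with P = (22, 10) for the leading 1-bit.
double: tangent at (22, 10): λ = (3·22² + 21)/(2·10) ≡ 1/20. 20⁻¹ ≡ 15 (mod 23), so λ ≡ 1·15 ≡ 15.
  x = λ² - 22 - 22 = 225 - 44 ≡ 20; y = λ·(22 - 20) - 10 ≡ 20. → (20, 20)
add P: (20, 20) + (22, 10). λ = (10 - 20)/(22 - 20) ≡ 13/2 mod 23. 2⁻¹ ≡ 12 (mod 23), so λ ≡ 18.
  x = λ² - 20 - 22 = 324 - 42 ≡ 6; y = λ·(20 - 6) - 20 ≡ 2. → (6, 2)
double: tangent at (6, 2): λ = (3·6² + 21)/(2·2) ≡ 14/4. 4⁻¹ ≡ 6 (mod 23), so λ ≡ 14·6 ≡ 15.
  x = λ² - 6 - 6 = 225 - 12 ≡ 6; y = λ·(6 - 6) - 2 ≡ 21. → (6, 21)
add P: (6, 21) + (22, 10). λ = (10 - 21)/(22 - 6) ≡ 12/16 mod 23. 16⁻¹ ≡ 13 (mod 23), so λ ≡ 18.
  x = λ² - 6 - 22 = 324 - 28 ≡ 20; y = λ·(6 - 20) - 21 ≡ 3. → (20, 3)

(20, 3)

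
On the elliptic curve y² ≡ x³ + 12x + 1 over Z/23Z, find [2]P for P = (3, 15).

tangent at (3, 15): λ = (3·3² + 12)/(2·15) ≡ 16/7. 7⁻¹ ≡ 10 (mod 23), so λ ≡ 16·10 ≡ 22.
  x = λ² - 3 - 3 = 484 - 6 ≡ 18; y = λ·(3 - 18) - 15 ≡ 0. → (18, 0)

(18, 0)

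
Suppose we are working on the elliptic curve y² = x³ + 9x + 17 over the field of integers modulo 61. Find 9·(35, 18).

Write P = (35, 18).
Repeated addition: build up to 9P.
2P: tangent at (35, 18): λ = (3·35² + 9)/(2·18) ≡ 24/36. 36⁻¹ ≡ 39 (mod 61), so λ ≡ 24·39 ≡ 21.
  x = λ² - 35 - 35 = 441 - 70 ≡ 5; y = λ·(35 - 5) - 18 ≡ 2. → (5, 2)
3P: (5, 2) + (35, 18). λ = (18 - 2)/(35 - 5) ≡ 16/30 mod 61. 30⁻¹ ≡ 59 (mod 61), so λ ≡ 29.
  x = λ² - 5 - 35 = 841 - 40 ≡ 8; y = λ·(5 - 8) - 2 ≡ 33. → (8, 33)
4P: (8, 33) + (35, 18). λ = (18 - 33)/(35 - 8) ≡ 46/27 mod 61. 27⁻¹ ≡ 52 (mod 61), so λ ≡ 13.
  x = λ² - 8 - 35 = 169 - 43 ≡ 4; y = λ·(8 - 4) - 33 ≡ 19. → (4, 19)
5P: (4, 19) + (35, 18). λ = (18 - 19)/(35 - 4) ≡ 60/31 mod 61. 31⁻¹ ≡ 2 (mod 61), so λ ≡ 59.
  x = λ² - 4 - 35 = 3481 - 39 ≡ 26; y = λ·(4 - 26) - 19 ≡ 25. → (26, 25)
6P: (26, 25) + (35, 18). λ = (18 - 25)/(35 - 26) ≡ 54/9 mod 61. 9⁻¹ ≡ 34 (mod 61) since 9·34 = 306 ≡ 1, so λ ≡ 6.
  x = λ² - 26 - 35 = 36 - 61 ≡ 36; y = λ·(26 - 36) - 25 ≡ 37. → (36, 37)
7P: (36, 37) + (35, 18). λ = (18 - 37)/(35 - 36) ≡ 42/60 mod 61. 60⁻¹ ≡ 60 (mod 61) since 60·60 = 3600 ≡ 1, so λ ≡ 19.
  x = λ² - 36 - 35 = 361 - 71 ≡ 46; y = λ·(36 - 46) - 37 ≡ 17. → (46, 17)
8P: (46, 17) + (35, 18). λ = (18 - 17)/(35 - 46) ≡ 1/50 mod 61. 50⁻¹ ≡ 11 (mod 61), so λ ≡ 11.
  x = λ² - 46 - 35 = 121 - 81 ≡ 40; y = λ·(46 - 40) - 17 ≡ 49. → (40, 49)
9P: (40, 49) + (35, 18). λ = (18 - 49)/(35 - 40) ≡ 30/56 mod 61. 56⁻¹ ≡ 12 (mod 61), so λ ≡ 55.
  x = λ² - 40 - 35 = 3025 - 75 ≡ 22; y = λ·(40 - 22) - 49 ≡ 26. → (22, 26)

(22, 26)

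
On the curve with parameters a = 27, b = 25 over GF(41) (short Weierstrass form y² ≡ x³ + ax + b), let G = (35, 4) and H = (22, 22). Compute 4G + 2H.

(32, 23)

First 4G:
Double-and-add on 4 = (100)₂. Start with G = (35, 4) for the leading 1-bit.
double: tangent at (35, 4): λ = (3·35² + 27)/(2·4) ≡ 12/8. 8⁻¹ ≡ 36 (mod 41) since 8·36 = 288 ≡ 1, so λ ≡ 12·36 ≡ 22.
  x = λ² - 35 - 35 = 484 - 70 ≡ 4; y = λ·(35 - 4) - 4 ≡ 22. → (4, 22)
double: tangent at (4, 22): λ = (3·4² + 27)/(2·22) ≡ 34/3. 3⁻¹ ≡ 14 (mod 41), so λ ≡ 34·14 ≡ 25.
  x = λ² - 4 - 4 = 625 - 8 ≡ 2; y = λ·(4 - 2) - 22 ≡ 28. → (2, 28)
4G = (2, 28).
Next 2H:
Repeated addition: build up to 2H.
2H: tangent at (22, 22): λ = (3·22² + 27)/(2·22) ≡ 3/3. 3⁻¹ ≡ 14 (mod 41) since 3·14 = 42 ≡ 1, so λ ≡ 3·14 ≡ 1.
  x = λ² - 22 - 22 = 1 - 44 ≡ 39; y = λ·(22 - 39) - 22 ≡ 2. → (39, 2)
2H = (39, 2).
Finally 4G + 2H:
(2, 28) + (39, 2). λ = (2 - 28)/(39 - 2) ≡ 15/37 mod 41. 37⁻¹ ≡ 10 (mod 41), so λ ≡ 27.
  x = λ² - 2 - 39 = 729 - 41 ≡ 32; y = λ·(2 - 32) - 28 ≡ 23. → (32, 23)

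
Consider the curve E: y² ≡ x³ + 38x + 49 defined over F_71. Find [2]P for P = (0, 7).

(32, 38)

tangent at (0, 7): λ = (3·0² + 38)/(2·7) ≡ 38/14. 14⁻¹ ≡ 66 (mod 71), so λ ≡ 38·66 ≡ 23.
  x = λ² - 0 - 0 = 529 - 0 ≡ 32; y = λ·(0 - 32) - 7 ≡ 38. → (32, 38)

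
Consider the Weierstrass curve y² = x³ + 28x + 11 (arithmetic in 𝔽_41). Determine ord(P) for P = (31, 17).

2P: tangent at (31, 17): λ = (3·31² + 28)/(2·17) ≡ 0/34. 34⁻¹ ≡ 35 (mod 41), so λ ≡ 0·35 ≡ 0.
  x = λ² - 31 - 31 = 0 - 62 ≡ 20; y = λ·(31 - 20) - 17 ≡ 24. → (20, 24)
3P: (20, 24) + (31, 17). λ = (17 - 24)/(31 - 20) ≡ 34/11 mod 41. 11⁻¹ ≡ 15 (mod 41), so λ ≡ 18.
  x = λ² - 20 - 31 = 324 - 51 ≡ 27; y = λ·(20 - 27) - 24 ≡ 14. → (27, 14)
4P: (27, 14) + (31, 17). λ = (17 - 14)/(31 - 27) ≡ 3/4 mod 41. 4⁻¹ ≡ 31 (mod 41), so λ ≡ 11.
  x = λ² - 27 - 31 = 121 - 58 ≡ 22; y = λ·(27 - 22) - 14 ≡ 0. → (22, 0)
5P: (22, 0) + (31, 17). λ = (17 - 0)/(31 - 22) ≡ 17/9 mod 41. 9⁻¹ ≡ 32 (mod 41), so λ ≡ 11.
  x = λ² - 22 - 31 = 121 - 53 ≡ 27; y = λ·(22 - 27) - 0 ≡ 27. → (27, 27)
6P: (27, 27) + (31, 17). λ = (17 - 27)/(31 - 27) ≡ 31/4 mod 41. 4⁻¹ ≡ 31 (mod 41), so λ ≡ 18.
  x = λ² - 27 - 31 = 324 - 58 ≡ 20; y = λ·(27 - 20) - 27 ≡ 17. → (20, 17)
7P: (20, 17) + (31, 17). λ = (17 - 17)/(31 - 20) ≡ 0/11 mod 41. 11⁻¹ ≡ 15 (mod 41) since 11·15 = 165 ≡ 1, so λ ≡ 0.
  x = λ² - 20 - 31 = 0 - 51 ≡ 31; y = λ·(20 - 31) - 17 ≡ 24. → (31, 24)
8P: (31, 24) + (31, 17): same x and y₁ ≡ -y₂, so the sum is ∞.
8P = ∞, so the order is 8.

8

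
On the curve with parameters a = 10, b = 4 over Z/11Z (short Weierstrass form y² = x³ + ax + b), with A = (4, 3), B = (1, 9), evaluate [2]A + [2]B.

First 2A:
Repeated addition: build up to 2A.
2A: tangent at (4, 3): λ = (3·4² + 10)/(2·3) ≡ 3/6. 6⁻¹ ≡ 2 (mod 11), so λ ≡ 3·2 ≡ 6.
  x = λ² - 4 - 4 = 36 - 8 ≡ 6; y = λ·(4 - 6) - 3 ≡ 7. → (6, 7)
2A = (6, 7).
Next 2B:
Repeated addition: build up to 2B.
2B: tangent at (1, 9): λ = (3·1² + 10)/(2·9) ≡ 2/7. 7⁻¹ ≡ 8 (mod 11), so λ ≡ 2·8 ≡ 5.
  x = λ² - 1 - 1 = 25 - 2 ≡ 1; y = λ·(1 - 1) - 9 ≡ 2. → (1, 2)
2B = (1, 2).
Finally 2A + 2B:
(6, 7) + (1, 2). λ = (2 - 7)/(1 - 6) ≡ 6/6 mod 11. 6⁻¹ ≡ 2 (mod 11) since 6·2 = 12 ≡ 1, so λ ≡ 1.
  x = λ² - 6 - 1 = 1 - 7 ≡ 5; y = λ·(6 - 5) - 7 ≡ 5. → (5, 5)

(5, 5)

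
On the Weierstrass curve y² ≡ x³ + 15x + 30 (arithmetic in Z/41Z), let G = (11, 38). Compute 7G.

Repeated addition: build up to 7G.
2G: tangent at (11, 38): λ = (3·11² + 15)/(2·38) ≡ 9/35. 35⁻¹ ≡ 34 (mod 41) since 35·34 = 1190 ≡ 1, so λ ≡ 9·34 ≡ 19.
  x = λ² - 11 - 11 = 361 - 22 ≡ 11; y = λ·(11 - 11) - 38 ≡ 3. → (11, 3)
3G: (11, 3) + (11, 38): same x and y₁ ≡ -y₂, so the sum is the point at infinity.
4G: the point at infinity + (11, 38) = (11, 38) (identity).
5G: tangent at (11, 38): λ = (3·11² + 15)/(2·38) ≡ 9/35. 35⁻¹ ≡ 34 (mod 41) since 35·34 = 1190 ≡ 1, so λ ≡ 9·34 ≡ 19.
  x = λ² - 11 - 11 = 361 - 22 ≡ 11; y = λ·(11 - 11) - 38 ≡ 3. → (11, 3)
6G: (11, 3) + (11, 38): same x and y₁ ≡ -y₂, so the sum is the point at infinity.
7G: the point at infinity + (11, 38) = (11, 38) (identity).

(11, 38)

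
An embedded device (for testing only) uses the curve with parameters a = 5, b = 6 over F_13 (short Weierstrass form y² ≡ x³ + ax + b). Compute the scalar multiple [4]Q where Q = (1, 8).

(9, 0)

Double-and-add on 4 = (100)₂. Start with Q = (1, 8) for the leading 1-bit.
double: tangent at (1, 8): λ = (3·1² + 5)/(2·8) ≡ 8/3. 3⁻¹ ≡ 9 (mod 13) since 3·9 = 27 ≡ 1, so λ ≡ 8·9 ≡ 7.
  x = λ² - 1 - 1 = 49 - 2 ≡ 8; y = λ·(1 - 8) - 8 ≡ 8. → (8, 8)
double: tangent at (8, 8): λ = (3·8² + 5)/(2·8) ≡ 2/3. 3⁻¹ ≡ 9 (mod 13), so λ ≡ 2·9 ≡ 5.
  x = λ² - 8 - 8 = 25 - 16 ≡ 9; y = λ·(8 - 9) - 8 ≡ 0. → (9, 0)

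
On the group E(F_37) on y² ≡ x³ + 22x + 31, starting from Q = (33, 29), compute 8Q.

Double-and-add on 8 = (1000)₂. Start with Q = (33, 29) for the leading 1-bit.
double: tangent at (33, 29): λ = (3·33² + 22)/(2·29) ≡ 33/21. 21⁻¹ ≡ 30 (mod 37), so λ ≡ 33·30 ≡ 28.
  x = λ² - 33 - 33 = 784 - 66 ≡ 15; y = λ·(33 - 15) - 29 ≡ 31. → (15, 31)
double: tangent at (15, 31): λ = (3·15² + 22)/(2·31) ≡ 31/25. 25⁻¹ ≡ 3 (mod 37), so λ ≡ 31·3 ≡ 19.
  x = λ² - 15 - 15 = 361 - 30 ≡ 35; y = λ·(15 - 35) - 31 ≡ 33. → (35, 33)
double: tangent at (35, 33): λ = (3·35² + 22)/(2·33) ≡ 34/29. 29⁻¹ ≡ 23 (mod 37) since 29·23 = 667 ≡ 1, so λ ≡ 34·23 ≡ 5.
  x = λ² - 35 - 35 = 25 - 70 ≡ 29; y = λ·(35 - 29) - 33 ≡ 34. → (29, 34)

(29, 34)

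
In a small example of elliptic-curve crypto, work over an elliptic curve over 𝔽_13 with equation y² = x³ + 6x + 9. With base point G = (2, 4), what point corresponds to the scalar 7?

Double-and-add on 7 = (111)₂. Start with G = (2, 4) for the leading 1-bit.
double: tangent at (2, 4): λ = (3·2² + 6)/(2·4) ≡ 5/8. 8⁻¹ ≡ 5 (mod 13) since 8·5 = 40 ≡ 1, so λ ≡ 5·5 ≡ 12.
  x = λ² - 2 - 2 = 144 - 4 ≡ 10; y = λ·(2 - 10) - 4 ≡ 4. → (10, 4)
add G: (10, 4) + (2, 4). λ = (4 - 4)/(2 - 10) ≡ 0/5 mod 13. 5⁻¹ ≡ 8 (mod 13) since 5·8 = 40 ≡ 1, so λ ≡ 0.
  x = λ² - 10 - 2 = 0 - 12 ≡ 1; y = λ·(10 - 1) - 4 ≡ 9. → (1, 9)
double: tangent at (1, 9): λ = (3·1² + 6)/(2·9) ≡ 9/5. 5⁻¹ ≡ 8 (mod 13), so λ ≡ 9·8 ≡ 7.
  x = λ² - 1 - 1 = 49 - 2 ≡ 8; y = λ·(1 - 8) - 9 ≡ 7. → (8, 7)
add G: (8, 7) + (2, 4). λ = (4 - 7)/(2 - 8) ≡ 10/7 mod 13. 7⁻¹ ≡ 2 (mod 13), so λ ≡ 7.
  x = λ² - 8 - 2 = 49 - 10 ≡ 0; y = λ·(8 - 0) - 7 ≡ 10. → (0, 10)

(0, 10)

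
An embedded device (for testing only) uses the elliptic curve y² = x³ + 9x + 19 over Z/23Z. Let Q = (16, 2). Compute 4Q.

Double-and-add on 4 = (100)₂. Start with Q = (16, 2) for the leading 1-bit.
double: tangent at (16, 2): λ = (3·16² + 9)/(2·2) ≡ 18/4. 4⁻¹ ≡ 6 (mod 23) since 4·6 = 24 ≡ 1, so λ ≡ 18·6 ≡ 16.
  x = λ² - 16 - 16 = 256 - 32 ≡ 17; y = λ·(16 - 17) - 2 ≡ 5. → (17, 5)
double: tangent at (17, 5): λ = (3·17² + 9)/(2·5) ≡ 2/10. 10⁻¹ ≡ 7 (mod 23), so λ ≡ 2·7 ≡ 14.
  x = λ² - 17 - 17 = 196 - 34 ≡ 1; y = λ·(17 - 1) - 5 ≡ 12. → (1, 12)

(1, 12)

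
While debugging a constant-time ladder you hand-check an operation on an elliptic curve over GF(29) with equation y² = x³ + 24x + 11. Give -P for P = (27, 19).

-(27, 19) = (27, -19 mod 29) = (27, 10).

(27, 10)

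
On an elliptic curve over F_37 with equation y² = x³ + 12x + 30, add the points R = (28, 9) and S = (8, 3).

(17, 35)

(28, 9) + (8, 3). λ = (3 - 9)/(8 - 28) ≡ 31/17 mod 37. 17⁻¹ ≡ 24 (mod 37), so λ ≡ 4.
  x = λ² - 28 - 8 = 16 - 36 ≡ 17; y = λ·(28 - 17) - 9 ≡ 35. → (17, 35)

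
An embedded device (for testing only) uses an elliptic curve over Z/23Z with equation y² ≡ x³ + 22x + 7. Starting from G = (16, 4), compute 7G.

Double-and-add on 7 = (111)₂. Start with G = (16, 4) for the leading 1-bit.
double: tangent at (16, 4): λ = (3·16² + 22)/(2·4) ≡ 8/8. 8⁻¹ ≡ 3 (mod 23), so λ ≡ 8·3 ≡ 1.
  x = λ² - 16 - 16 = 1 - 32 ≡ 15; y = λ·(16 - 15) - 4 ≡ 20. → (15, 20)
add G: (15, 20) + (16, 4). λ = (4 - 20)/(16 - 15) ≡ 7/1 mod 23. 1⁻¹ ≡ 1 (mod 23), so λ ≡ 7.
  x = λ² - 15 - 16 = 49 - 31 ≡ 18; y = λ·(15 - 18) - 20 ≡ 5. → (18, 5)
double: tangent at (18, 5): λ = (3·18² + 22)/(2·5) ≡ 5/10. 10⁻¹ ≡ 7 (mod 23), so λ ≡ 5·7 ≡ 12.
  x = λ² - 18 - 18 = 144 - 36 ≡ 16; y = λ·(18 - 16) - 5 ≡ 19. → (16, 19)
add G: (16, 19) + (16, 4): same x and y₁ ≡ -y₂, so the sum is 𝒪.

O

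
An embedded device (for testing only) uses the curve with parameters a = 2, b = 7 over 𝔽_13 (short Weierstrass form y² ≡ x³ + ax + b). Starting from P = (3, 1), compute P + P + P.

Repeated addition: build up to 3P.
2P: tangent at (3, 1): λ = (3·3² + 2)/(2·1) ≡ 3/2. 2⁻¹ ≡ 7 (mod 13), so λ ≡ 3·7 ≡ 8.
  x = λ² - 3 - 3 = 64 - 6 ≡ 6; y = λ·(3 - 6) - 1 ≡ 1. → (6, 1)
3P: (6, 1) + (3, 1). λ = (1 - 1)/(3 - 6) ≡ 0/10 mod 13. 10⁻¹ ≡ 4 (mod 13) since 10·4 = 40 ≡ 1, so λ ≡ 0.
  x = λ² - 6 - 3 = 0 - 9 ≡ 4; y = λ·(6 - 4) - 1 ≡ 12. → (4, 12)

(4, 12)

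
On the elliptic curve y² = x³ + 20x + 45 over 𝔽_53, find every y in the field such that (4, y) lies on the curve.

x³ + 20x + 45 = 189 ≡ 30 (mod 53).
30 is a non-residue mod 53; no y exists.

none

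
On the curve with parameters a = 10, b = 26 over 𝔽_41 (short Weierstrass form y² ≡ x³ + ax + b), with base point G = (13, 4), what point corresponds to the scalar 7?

(28, 35)

Repeated addition: build up to 7G.
2G: tangent at (13, 4): λ = (3·13² + 10)/(2·4) ≡ 25/8. 8⁻¹ ≡ 36 (mod 41), so λ ≡ 25·36 ≡ 39.
  x = λ² - 13 - 13 = 1521 - 26 ≡ 19; y = λ·(13 - 19) - 4 ≡ 8. → (19, 8)
3G: (19, 8) + (13, 4). λ = (4 - 8)/(13 - 19) ≡ 37/35 mod 41. 35⁻¹ ≡ 34 (mod 41), so λ ≡ 28.
  x = λ² - 19 - 13 = 784 - 32 ≡ 14; y = λ·(19 - 14) - 8 ≡ 9. → (14, 9)
4G: (14, 9) + (13, 4). λ = (4 - 9)/(13 - 14) ≡ 36/40 mod 41. 40⁻¹ ≡ 40 (mod 41), so λ ≡ 5.
  x = λ² - 14 - 13 = 25 - 27 ≡ 39; y = λ·(14 - 39) - 9 ≡ 30. → (39, 30)
5G: (39, 30) + (13, 4). λ = (4 - 30)/(13 - 39) ≡ 15/15 mod 41. 15⁻¹ ≡ 11 (mod 41), so λ ≡ 1.
  x = λ² - 39 - 13 = 1 - 52 ≡ 31; y = λ·(39 - 31) - 30 ≡ 19. → (31, 19)
6G: (31, 19) + (13, 4). λ = (4 - 19)/(13 - 31) ≡ 26/23 mod 41. 23⁻¹ ≡ 25 (mod 41) since 23·25 = 575 ≡ 1, so λ ≡ 35.
  x = λ² - 31 - 13 = 1225 - 44 ≡ 33; y = λ·(31 - 33) - 19 ≡ 34. → (33, 34)
7G: (33, 34) + (13, 4). λ = (4 - 34)/(13 - 33) ≡ 11/21 mod 41. 21⁻¹ ≡ 2 (mod 41), so λ ≡ 22.
  x = λ² - 33 - 13 = 484 - 46 ≡ 28; y = λ·(33 - 28) - 34 ≡ 35. → (28, 35)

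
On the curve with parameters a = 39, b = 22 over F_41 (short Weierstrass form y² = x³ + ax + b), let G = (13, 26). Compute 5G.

Double-and-add on 5 = (101)₂. Start with G = (13, 26) for the leading 1-bit.
double: tangent at (13, 26): λ = (3·13² + 39)/(2·26) ≡ 13/11. 11⁻¹ ≡ 15 (mod 41), so λ ≡ 13·15 ≡ 31.
  x = λ² - 13 - 13 = 961 - 26 ≡ 33; y = λ·(13 - 33) - 26 ≡ 10. → (33, 10)
double: tangent at (33, 10): λ = (3·33² + 39)/(2·10) ≡ 26/20. 20⁻¹ ≡ 39 (mod 41) since 20·39 = 780 ≡ 1, so λ ≡ 26·39 ≡ 30.
  x = λ² - 33 - 33 = 900 - 66 ≡ 14; y = λ·(33 - 14) - 10 ≡ 27. → (14, 27)
add G: (14, 27) + (13, 26). λ = (26 - 27)/(13 - 14) ≡ 40/40 mod 41. 40⁻¹ ≡ 40 (mod 41), so λ ≡ 1.
  x = λ² - 14 - 13 = 1 - 27 ≡ 15; y = λ·(14 - 15) - 27 ≡ 13. → (15, 13)

(15, 13)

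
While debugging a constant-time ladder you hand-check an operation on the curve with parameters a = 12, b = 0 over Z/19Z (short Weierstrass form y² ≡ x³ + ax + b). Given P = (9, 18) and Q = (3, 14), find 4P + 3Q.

First 4P:
Repeated addition: build up to 4P.
2P: tangent at (9, 18): λ = (3·9² + 12)/(2·18) ≡ 8/17. 17⁻¹ ≡ 9 (mod 19), so λ ≡ 8·9 ≡ 15.
  x = λ² - 9 - 9 = 225 - 18 ≡ 17; y = λ·(9 - 17) - 18 ≡ 14. → (17, 14)
3P: (17, 14) + (9, 18). λ = (18 - 14)/(9 - 17) ≡ 4/11 mod 19. 11⁻¹ ≡ 7 (mod 19), so λ ≡ 9.
  x = λ² - 17 - 9 = 81 - 26 ≡ 17; y = λ·(17 - 17) - 14 ≡ 5. → (17, 5)
4P: (17, 5) + (9, 18). λ = (18 - 5)/(9 - 17) ≡ 13/11 mod 19. 11⁻¹ ≡ 7 (mod 19) since 11·7 = 77 ≡ 1, so λ ≡ 15.
  x = λ² - 17 - 9 = 225 - 26 ≡ 9; y = λ·(17 - 9) - 5 ≡ 1. → (9, 1)
4P = (9, 1).
Next 3Q:
Repeated addition: build up to 3Q.
2Q: tangent at (3, 14): λ = (3·3² + 12)/(2·14) ≡ 1/9. 9⁻¹ ≡ 17 (mod 19), so λ ≡ 1·17 ≡ 17.
  x = λ² - 3 - 3 = 289 - 6 ≡ 17; y = λ·(3 - 17) - 14 ≡ 14. → (17, 14)
3Q: (17, 14) + (3, 14). λ = (14 - 14)/(3 - 17) ≡ 0/5 mod 19. 5⁻¹ ≡ 4 (mod 19) since 5·4 = 20 ≡ 1, so λ ≡ 0.
  x = λ² - 17 - 3 = 0 - 20 ≡ 18; y = λ·(17 - 18) - 14 ≡ 5. → (18, 5)
3Q = (18, 5).
Finally 4P + 3Q:
(9, 1) + (18, 5). λ = (5 - 1)/(18 - 9) ≡ 4/9 mod 19. 9⁻¹ ≡ 17 (mod 19), so λ ≡ 11.
  x = λ² - 9 - 18 = 121 - 27 ≡ 18; y = λ·(9 - 18) - 1 ≡ 14. → (18, 14)

(18, 14)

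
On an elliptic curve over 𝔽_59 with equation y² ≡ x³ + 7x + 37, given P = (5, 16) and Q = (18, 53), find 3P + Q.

First 3P:
Repeated addition: build up to 3P.
2P: tangent at (5, 16): λ = (3·5² + 7)/(2·16) ≡ 23/32. 32⁻¹ ≡ 24 (mod 59), so λ ≡ 23·24 ≡ 21.
  x = λ² - 5 - 5 = 441 - 10 ≡ 18; y = λ·(5 - 18) - 16 ≡ 6. → (18, 6)
3P: (18, 6) + (5, 16). λ = (16 - 6)/(5 - 18) ≡ 10/46 mod 59. 46⁻¹ ≡ 9 (mod 59), so λ ≡ 31.
  x = λ² - 18 - 5 = 961 - 23 ≡ 53; y = λ·(18 - 53) - 6 ≡ 30. → (53, 30)
3P = (53, 30).
Finally 3P + Q:
(53, 30) + (18, 53). λ = (53 - 30)/(18 - 53) ≡ 23/24 mod 59. 24⁻¹ ≡ 32 (mod 59) since 24·32 = 768 ≡ 1, so λ ≡ 28.
  x = λ² - 53 - 18 = 784 - 71 ≡ 5; y = λ·(53 - 5) - 30 ≡ 16. → (5, 16)

(5, 16)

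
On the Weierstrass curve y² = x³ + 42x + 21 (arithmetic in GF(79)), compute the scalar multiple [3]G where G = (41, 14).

Repeated addition: build up to 3G.
2G: tangent at (41, 14): λ = (3·41² + 42)/(2·14) ≡ 29/28. 28⁻¹ ≡ 48 (mod 79), so λ ≡ 29·48 ≡ 49.
  x = λ² - 41 - 41 = 2401 - 82 ≡ 28; y = λ·(41 - 28) - 14 ≡ 70. → (28, 70)
3G: (28, 70) + (41, 14). λ = (14 - 70)/(41 - 28) ≡ 23/13 mod 79. 13⁻¹ ≡ 73 (mod 79), so λ ≡ 20.
  x = λ² - 28 - 41 = 400 - 69 ≡ 15; y = λ·(28 - 15) - 70 ≡ 32. → (15, 32)

(15, 32)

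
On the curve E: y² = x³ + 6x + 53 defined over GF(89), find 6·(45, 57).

Write G = (45, 57).
Repeated addition: build up to 6G.
2G: tangent at (45, 57): λ = (3·45² + 6)/(2·57) ≡ 29/25. 25⁻¹ ≡ 57 (mod 89), so λ ≡ 29·57 ≡ 51.
  x = λ² - 45 - 45 = 2601 - 90 ≡ 19; y = λ·(45 - 19) - 57 ≡ 23. → (19, 23)
3G: (19, 23) + (45, 57). λ = (57 - 23)/(45 - 19) ≡ 34/26 mod 89. 26⁻¹ ≡ 24 (mod 89) since 26·24 = 624 ≡ 1, so λ ≡ 15.
  x = λ² - 19 - 45 = 225 - 64 ≡ 72; y = λ·(19 - 72) - 23 ≡ 72. → (72, 72)
4G: (72, 72) + (45, 57). λ = (57 - 72)/(45 - 72) ≡ 74/62 mod 89. 62⁻¹ ≡ 56 (mod 89), so λ ≡ 50.
  x = λ² - 72 - 45 = 2500 - 117 ≡ 69; y = λ·(72 - 69) - 72 ≡ 78. → (69, 78)
5G: (69, 78) + (45, 57). λ = (57 - 78)/(45 - 69) ≡ 68/65 mod 89. 65⁻¹ ≡ 63 (mod 89) since 65·63 = 4095 ≡ 1, so λ ≡ 12.
  x = λ² - 69 - 45 = 144 - 114 ≡ 30; y = λ·(69 - 30) - 78 ≡ 34. → (30, 34)
6G: (30, 34) + (45, 57). λ = (57 - 34)/(45 - 30) ≡ 23/15 mod 89. 15⁻¹ ≡ 6 (mod 89), so λ ≡ 49.
  x = λ² - 30 - 45 = 2401 - 75 ≡ 12; y = λ·(30 - 12) - 34 ≡ 47. → (12, 47)

(12, 47)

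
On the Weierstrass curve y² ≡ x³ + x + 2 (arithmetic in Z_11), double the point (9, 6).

tangent at (9, 6): λ = (3·9² + 1)/(2·6) ≡ 2/1. 1⁻¹ ≡ 1 (mod 11), so λ ≡ 2·1 ≡ 2.
  x = λ² - 9 - 9 = 4 - 18 ≡ 8; y = λ·(9 - 8) - 6 ≡ 7. → (8, 7)

(8, 7)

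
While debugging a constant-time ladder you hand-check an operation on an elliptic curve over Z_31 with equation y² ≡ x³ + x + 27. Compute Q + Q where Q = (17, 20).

tangent at (17, 20): λ = (3·17² + 1)/(2·20) ≡ 0/9. 9⁻¹ ≡ 7 (mod 31) since 9·7 = 63 ≡ 1, so λ ≡ 0·7 ≡ 0.
  x = λ² - 17 - 17 = 0 - 34 ≡ 28; y = λ·(17 - 28) - 20 ≡ 11. → (28, 11)

(28, 11)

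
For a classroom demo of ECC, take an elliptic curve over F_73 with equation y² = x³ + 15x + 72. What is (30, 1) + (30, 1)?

tangent at (30, 1): λ = (3·30² + 15)/(2·1) ≡ 14/2. 2⁻¹ ≡ 37 (mod 73), so λ ≡ 14·37 ≡ 7.
  x = λ² - 30 - 30 = 49 - 60 ≡ 62; y = λ·(30 - 62) - 1 ≡ 67. → (62, 67)

(62, 67)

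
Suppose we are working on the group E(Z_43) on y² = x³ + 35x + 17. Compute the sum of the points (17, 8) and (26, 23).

(17, 8) + (26, 23). λ = (23 - 8)/(26 - 17) ≡ 15/9 mod 43. 9⁻¹ ≡ 24 (mod 43) since 9·24 = 216 ≡ 1, so λ ≡ 16.
  x = λ² - 17 - 26 = 256 - 43 ≡ 41; y = λ·(17 - 41) - 8 ≡ 38. → (41, 38)

(41, 38)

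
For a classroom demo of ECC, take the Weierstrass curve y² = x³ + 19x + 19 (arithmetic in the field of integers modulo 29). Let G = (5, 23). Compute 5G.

(28, 12)

Repeated addition: build up to 5G.
2G: tangent at (5, 23): λ = (3·5² + 19)/(2·23) ≡ 7/17. 17⁻¹ ≡ 12 (mod 29) since 17·12 = 204 ≡ 1, so λ ≡ 7·12 ≡ 26.
  x = λ² - 5 - 5 = 676 - 10 ≡ 28; y = λ·(5 - 28) - 23 ≡ 17. → (28, 17)
3G: (28, 17) + (5, 23). λ = (23 - 17)/(5 - 28) ≡ 6/6 mod 29. 6⁻¹ ≡ 5 (mod 29) since 6·5 = 30 ≡ 1, so λ ≡ 1.
  x = λ² - 28 - 5 = 1 - 33 ≡ 26; y = λ·(28 - 26) - 17 ≡ 14. → (26, 14)
4G: (26, 14) + (5, 23). λ = (23 - 14)/(5 - 26) ≡ 9/8 mod 29. 8⁻¹ ≡ 11 (mod 29) since 8·11 = 88 ≡ 1, so λ ≡ 12.
  x = λ² - 26 - 5 = 144 - 31 ≡ 26; y = λ·(26 - 26) - 14 ≡ 15. → (26, 15)
5G: (26, 15) + (5, 23). λ = (23 - 15)/(5 - 26) ≡ 8/8 mod 29. 8⁻¹ ≡ 11 (mod 29), so λ ≡ 1.
  x = λ² - 26 - 5 = 1 - 31 ≡ 28; y = λ·(26 - 28) - 15 ≡ 12. → (28, 12)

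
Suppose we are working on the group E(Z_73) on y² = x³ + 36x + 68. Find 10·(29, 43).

(23, 19)

Write G = (29, 43).
Repeated addition: build up to 10G.
2G: tangent at (29, 43): λ = (3·29² + 36)/(2·43) ≡ 4/13. 13⁻¹ ≡ 45 (mod 73), so λ ≡ 4·45 ≡ 34.
  x = λ² - 29 - 29 = 1156 - 58 ≡ 3; y = λ·(29 - 3) - 43 ≡ 38. → (3, 38)
3G: (3, 38) + (29, 43). λ = (43 - 38)/(29 - 3) ≡ 5/26 mod 73. 26⁻¹ ≡ 59 (mod 73) since 26·59 = 1534 ≡ 1, so λ ≡ 3.
  x = λ² - 3 - 29 = 9 - 32 ≡ 50; y = λ·(3 - 50) - 38 ≡ 40. → (50, 40)
4G: (50, 40) + (29, 43). λ = (43 - 40)/(29 - 50) ≡ 3/52 mod 73. 52⁻¹ ≡ 66 (mod 73), so λ ≡ 52.
  x = λ² - 50 - 29 = 2704 - 79 ≡ 70; y = λ·(50 - 70) - 40 ≡ 15. → (70, 15)
5G: (70, 15) + (29, 43). λ = (43 - 15)/(29 - 70) ≡ 28/32 mod 73. 32⁻¹ ≡ 16 (mod 73) since 32·16 = 512 ≡ 1, so λ ≡ 10.
  x = λ² - 70 - 29 = 100 - 99 ≡ 1; y = λ·(70 - 1) - 15 ≡ 18. → (1, 18)
6G: (1, 18) + (29, 43). λ = (43 - 18)/(29 - 1) ≡ 25/28 mod 73. 28⁻¹ ≡ 60 (mod 73) since 28·60 = 1680 ≡ 1, so λ ≡ 40.
  x = λ² - 1 - 29 = 1600 - 30 ≡ 37; y = λ·(1 - 37) - 18 ≡ 2. → (37, 2)
7G: (37, 2) + (29, 43). λ = (43 - 2)/(29 - 37) ≡ 41/65 mod 73. 65⁻¹ ≡ 9 (mod 73), so λ ≡ 4.
  x = λ² - 37 - 29 = 16 - 66 ≡ 23; y = λ·(37 - 23) - 2 ≡ 54. → (23, 54)
8G: (23, 54) + (29, 43). λ = (43 - 54)/(29 - 23) ≡ 62/6 mod 73. 6⁻¹ ≡ 61 (mod 73), so λ ≡ 59.
  x = λ² - 23 - 29 = 3481 - 52 ≡ 71; y = λ·(23 - 71) - 54 ≡ 34. → (71, 34)
9G: (71, 34) + (29, 43). λ = (43 - 34)/(29 - 71) ≡ 9/31 mod 73. 31⁻¹ ≡ 33 (mod 73), so λ ≡ 5.
  x = λ² - 71 - 29 = 25 - 100 ≡ 71; y = λ·(71 - 71) - 34 ≡ 39. → (71, 39)
10G: (71, 39) + (29, 43). λ = (43 - 39)/(29 - 71) ≡ 4/31 mod 73. 31⁻¹ ≡ 33 (mod 73) since 31·33 = 1023 ≡ 1, so λ ≡ 59.
  x = λ² - 71 - 29 = 3481 - 100 ≡ 23; y = λ·(71 - 23) - 39 ≡ 19. → (23, 19)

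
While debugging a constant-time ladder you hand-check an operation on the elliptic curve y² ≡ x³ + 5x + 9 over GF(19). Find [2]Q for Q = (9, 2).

tangent at (9, 2): λ = (3·9² + 5)/(2·2) ≡ 1/4. 4⁻¹ ≡ 5 (mod 19), so λ ≡ 1·5 ≡ 5.
  x = λ² - 9 - 9 = 25 - 18 ≡ 7; y = λ·(9 - 7) - 2 ≡ 8. → (7, 8)

(7, 8)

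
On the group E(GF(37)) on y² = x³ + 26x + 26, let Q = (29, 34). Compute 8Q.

Repeated addition: build up to 8Q.
2Q: tangent at (29, 34): λ = (3·29² + 26)/(2·34) ≡ 33/31. 31⁻¹ ≡ 6 (mod 37), so λ ≡ 33·6 ≡ 13.
  x = λ² - 29 - 29 = 169 - 58 ≡ 0; y = λ·(29 - 0) - 34 ≡ 10. → (0, 10)
3Q: (0, 10) + (29, 34). λ = (34 - 10)/(29 - 0) ≡ 24/29 mod 37. 29⁻¹ ≡ 23 (mod 37), so λ ≡ 34.
  x = λ² - 0 - 29 = 1156 - 29 ≡ 17; y = λ·(0 - 17) - 10 ≡ 4. → (17, 4)
4Q: (17, 4) + (29, 34). λ = (34 - 4)/(29 - 17) ≡ 30/12 mod 37. 12⁻¹ ≡ 34 (mod 37), so λ ≡ 21.
  x = λ² - 17 - 29 = 441 - 46 ≡ 25; y = λ·(17 - 25) - 4 ≡ 13. → (25, 13)
5Q: (25, 13) + (29, 34). λ = (34 - 13)/(29 - 25) ≡ 21/4 mod 37. 4⁻¹ ≡ 28 (mod 37), so λ ≡ 33.
  x = λ² - 25 - 29 = 1089 - 54 ≡ 36; y = λ·(25 - 36) - 13 ≡ 31. → (36, 31)
6Q: (36, 31) + (29, 34). λ = (34 - 31)/(29 - 36) ≡ 3/30 mod 37. 30⁻¹ ≡ 21 (mod 37), so λ ≡ 26.
  x = λ² - 36 - 29 = 676 - 65 ≡ 19; y = λ·(36 - 19) - 31 ≡ 4. → (19, 4)
7Q: (19, 4) + (29, 34). λ = (34 - 4)/(29 - 19) ≡ 30/10 mod 37. 10⁻¹ ≡ 26 (mod 37), so λ ≡ 3.
  x = λ² - 19 - 29 = 9 - 48 ≡ 35; y = λ·(19 - 35) - 4 ≡ 22. → (35, 22)
8Q: (35, 22) + (29, 34). λ = (34 - 22)/(29 - 35) ≡ 12/31 mod 37. 31⁻¹ ≡ 6 (mod 37), so λ ≡ 35.
  x = λ² - 35 - 29 = 1225 - 64 ≡ 14; y = λ·(35 - 14) - 22 ≡ 10. → (14, 10)

(14, 10)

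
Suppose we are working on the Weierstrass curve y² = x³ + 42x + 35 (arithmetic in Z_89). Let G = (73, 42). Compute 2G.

(21, 78)

tangent at (73, 42): λ = (3·73² + 42)/(2·42) ≡ 9/84. 84⁻¹ ≡ 71 (mod 89) since 84·71 = 5964 ≡ 1, so λ ≡ 9·71 ≡ 16.
  x = λ² - 73 - 73 = 256 - 146 ≡ 21; y = λ·(73 - 21) - 42 ≡ 78. → (21, 78)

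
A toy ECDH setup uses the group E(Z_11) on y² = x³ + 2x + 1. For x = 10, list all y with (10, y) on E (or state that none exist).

3, 8

x³ + 2x + 1 = 1021 ≡ 9 (mod 11).
Square roots of 9 mod 11: 3 and 8 (since 3² = 9 ≡ 9).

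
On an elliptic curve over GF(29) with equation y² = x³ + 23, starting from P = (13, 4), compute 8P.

(26, 5)

Repeated addition: build up to 8P.
2P: tangent at (13, 4): λ = (3·13² + 0)/(2·4) ≡ 14/8. 8⁻¹ ≡ 11 (mod 29), so λ ≡ 14·11 ≡ 9.
  x = λ² - 13 - 13 = 81 - 26 ≡ 26; y = λ·(13 - 26) - 4 ≡ 24. → (26, 24)
3P: (26, 24) + (13, 4). λ = (4 - 24)/(13 - 26) ≡ 9/16 mod 29. 16⁻¹ ≡ 20 (mod 29), so λ ≡ 6.
  x = λ² - 26 - 13 = 36 - 39 ≡ 26; y = λ·(26 - 26) - 24 ≡ 5. → (26, 5)
4P: (26, 5) + (13, 4). λ = (4 - 5)/(13 - 26) ≡ 28/16 mod 29. 16⁻¹ ≡ 20 (mod 29) since 16·20 = 320 ≡ 1, so λ ≡ 9.
  x = λ² - 26 - 13 = 81 - 39 ≡ 13; y = λ·(26 - 13) - 5 ≡ 25. → (13, 25)
5P: (13, 25) + (13, 4): same x and y₁ ≡ -y₂, so the sum is ∞.
6P: ∞ + (13, 4) = (13, 4) (identity).
7P: tangent at (13, 4): λ = (3·13² + 0)/(2·4) ≡ 14/8. 8⁻¹ ≡ 11 (mod 29), so λ ≡ 14·11 ≡ 9.
  x = λ² - 13 - 13 = 81 - 26 ≡ 26; y = λ·(13 - 26) - 4 ≡ 24. → (26, 24)
8P: (26, 24) + (13, 4). λ = (4 - 24)/(13 - 26) ≡ 9/16 mod 29. 16⁻¹ ≡ 20 (mod 29), so λ ≡ 6.
  x = λ² - 26 - 13 = 36 - 39 ≡ 26; y = λ·(26 - 26) - 24 ≡ 5. → (26, 5)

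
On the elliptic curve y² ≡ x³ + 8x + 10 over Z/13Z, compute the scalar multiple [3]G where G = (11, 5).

(3, 10)

Repeated addition: build up to 3G.
2G: tangent at (11, 5): λ = (3·11² + 8)/(2·5) ≡ 7/10. 10⁻¹ ≡ 4 (mod 13), so λ ≡ 7·4 ≡ 2.
  x = λ² - 11 - 11 = 4 - 22 ≡ 8; y = λ·(11 - 8) - 5 ≡ 1. → (8, 1)
3G: (8, 1) + (11, 5). λ = (5 - 1)/(11 - 8) ≡ 4/3 mod 13. 3⁻¹ ≡ 9 (mod 13) since 3·9 = 27 ≡ 1, so λ ≡ 10.
  x = λ² - 8 - 11 = 100 - 19 ≡ 3; y = λ·(8 - 3) - 1 ≡ 10. → (3, 10)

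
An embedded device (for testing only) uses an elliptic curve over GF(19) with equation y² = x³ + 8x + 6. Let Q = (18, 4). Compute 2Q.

tangent at (18, 4): λ = (3·18² + 8)/(2·4) ≡ 11/8. 8⁻¹ ≡ 12 (mod 19), so λ ≡ 11·12 ≡ 18.
  x = λ² - 18 - 18 = 324 - 36 ≡ 3; y = λ·(18 - 3) - 4 ≡ 0. → (3, 0)

(3, 0)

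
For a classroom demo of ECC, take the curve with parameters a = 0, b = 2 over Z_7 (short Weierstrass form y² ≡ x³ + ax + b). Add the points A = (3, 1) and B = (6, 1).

(5, 6)

(3, 1) + (6, 1). λ = (1 - 1)/(6 - 3) ≡ 0/3 mod 7. 3⁻¹ ≡ 5 (mod 7), so λ ≡ 0.
  x = λ² - 3 - 6 = 0 - 9 ≡ 5; y = λ·(3 - 5) - 1 ≡ 6. → (5, 6)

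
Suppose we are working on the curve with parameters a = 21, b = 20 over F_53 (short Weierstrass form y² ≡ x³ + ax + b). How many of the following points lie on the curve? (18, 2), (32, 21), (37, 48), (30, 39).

(18, 2): 2² ≡ 4, rhs ≡ 29 → off.
(32, 21): 21² ≡ 17, rhs ≡ 17 → on.
(37, 48): 48² ≡ 25, rhs ≡ 40 → off.
(30, 39): 39² ≡ 37, rhs ≡ 37 → on.

2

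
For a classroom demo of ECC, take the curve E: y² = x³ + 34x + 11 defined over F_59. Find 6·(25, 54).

Write G = (25, 54).
Double-and-add on 6 = (110)₂. Start with G = (25, 54) for the leading 1-bit.
double: tangent at (25, 54): λ = (3·25² + 34)/(2·54) ≡ 21/49. 49⁻¹ ≡ 53 (mod 59), so λ ≡ 21·53 ≡ 51.
  x = λ² - 25 - 25 = 2601 - 50 ≡ 14; y = λ·(25 - 14) - 54 ≡ 35. → (14, 35)
add G: (14, 35) + (25, 54). λ = (54 - 35)/(25 - 14) ≡ 19/11 mod 59. 11⁻¹ ≡ 43 (mod 59), so λ ≡ 50.
  x = λ² - 14 - 25 = 2500 - 39 ≡ 42; y = λ·(14 - 42) - 35 ≡ 40. → (42, 40)
double: tangent at (42, 40): λ = (3·42² + 34)/(2·40) ≡ 16/21. 21⁻¹ ≡ 45 (mod 59), so λ ≡ 16·45 ≡ 12.
  x = λ² - 42 - 42 = 144 - 84 ≡ 1; y = λ·(42 - 1) - 40 ≡ 39. → (1, 39)

(1, 39)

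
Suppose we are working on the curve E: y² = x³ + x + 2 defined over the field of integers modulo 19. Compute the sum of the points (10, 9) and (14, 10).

(1, 17)

(10, 9) + (14, 10). λ = (10 - 9)/(14 - 10) ≡ 1/4 mod 19. 4⁻¹ ≡ 5 (mod 19), so λ ≡ 5.
  x = λ² - 10 - 14 = 25 - 24 ≡ 1; y = λ·(10 - 1) - 9 ≡ 17. → (1, 17)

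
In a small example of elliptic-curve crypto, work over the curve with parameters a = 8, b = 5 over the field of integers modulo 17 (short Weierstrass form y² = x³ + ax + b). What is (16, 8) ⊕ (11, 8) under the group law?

(7, 9)

(16, 8) + (11, 8). λ = (8 - 8)/(11 - 16) ≡ 0/12 mod 17. 12⁻¹ ≡ 10 (mod 17), so λ ≡ 0.
  x = λ² - 16 - 11 = 0 - 27 ≡ 7; y = λ·(16 - 7) - 8 ≡ 9. → (7, 9)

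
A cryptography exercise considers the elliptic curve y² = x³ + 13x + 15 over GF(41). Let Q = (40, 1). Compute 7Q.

(40, 40)

Repeated addition: build up to 7Q.
2Q: tangent at (40, 1): λ = (3·40² + 13)/(2·1) ≡ 16/2. 2⁻¹ ≡ 21 (mod 41), so λ ≡ 16·21 ≡ 8.
  x = λ² - 40 - 40 = 64 - 80 ≡ 25; y = λ·(40 - 25) - 1 ≡ 37. → (25, 37)
3Q: (25, 37) + (40, 1). λ = (1 - 37)/(40 - 25) ≡ 5/15 mod 41. 15⁻¹ ≡ 11 (mod 41) since 15·11 = 165 ≡ 1, so λ ≡ 14.
  x = λ² - 25 - 40 = 196 - 65 ≡ 8; y = λ·(25 - 8) - 37 ≡ 37. → (8, 37)
4Q: (8, 37) + (40, 1). λ = (1 - 37)/(40 - 8) ≡ 5/32 mod 41. 32⁻¹ ≡ 9 (mod 41) since 32·9 = 288 ≡ 1, so λ ≡ 4.
  x = λ² - 8 - 40 = 16 - 48 ≡ 9; y = λ·(8 - 9) - 37 ≡ 0. → (9, 0)
5Q: (9, 0) + (40, 1). λ = (1 - 0)/(40 - 9) ≡ 1/31 mod 41. 31⁻¹ ≡ 4 (mod 41), so λ ≡ 4.
  x = λ² - 9 - 40 = 16 - 49 ≡ 8; y = λ·(9 - 8) - 0 ≡ 4. → (8, 4)
6Q: (8, 4) + (40, 1). λ = (1 - 4)/(40 - 8) ≡ 38/32 mod 41. 32⁻¹ ≡ 9 (mod 41) since 32·9 = 288 ≡ 1, so λ ≡ 14.
  x = λ² - 8 - 40 = 196 - 48 ≡ 25; y = λ·(8 - 25) - 4 ≡ 4. → (25, 4)
7Q: (25, 4) + (40, 1). λ = (1 - 4)/(40 - 25) ≡ 38/15 mod 41. 15⁻¹ ≡ 11 (mod 41) since 15·11 = 165 ≡ 1, so λ ≡ 8.
  x = λ² - 25 - 40 = 64 - 65 ≡ 40; y = λ·(25 - 40) - 4 ≡ 40. → (40, 40)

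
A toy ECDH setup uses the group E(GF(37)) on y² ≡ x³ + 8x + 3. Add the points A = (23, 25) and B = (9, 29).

(30, 14)

(23, 25) + (9, 29). λ = (29 - 25)/(9 - 23) ≡ 4/23 mod 37. 23⁻¹ ≡ 29 (mod 37), so λ ≡ 5.
  x = λ² - 23 - 9 = 25 - 32 ≡ 30; y = λ·(23 - 30) - 25 ≡ 14. → (30, 14)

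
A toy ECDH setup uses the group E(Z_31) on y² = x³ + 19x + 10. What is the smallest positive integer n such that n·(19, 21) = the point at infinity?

7

2P: tangent at (19, 21): λ = (3·19² + 19)/(2·21) ≡ 17/11. 11⁻¹ ≡ 17 (mod 31) since 11·17 = 187 ≡ 1, so λ ≡ 17·17 ≡ 10.
  x = λ² - 19 - 19 = 100 - 38 ≡ 0; y = λ·(19 - 0) - 21 ≡ 14. → (0, 14)
3P: (0, 14) + (19, 21). λ = (21 - 14)/(19 - 0) ≡ 7/19 mod 31. 19⁻¹ ≡ 18 (mod 31), so λ ≡ 2.
  x = λ² - 0 - 19 = 4 - 19 ≡ 16; y = λ·(0 - 16) - 14 ≡ 16. → (16, 16)
4P: (16, 16) + (19, 21). λ = (21 - 16)/(19 - 16) ≡ 5/3 mod 31. 3⁻¹ ≡ 21 (mod 31), so λ ≡ 12.
  x = λ² - 16 - 19 = 144 - 35 ≡ 16; y = λ·(16 - 16) - 16 ≡ 15. → (16, 15)
5P: (16, 15) + (19, 21). λ = (21 - 15)/(19 - 16) ≡ 6/3 mod 31. 3⁻¹ ≡ 21 (mod 31), so λ ≡ 2.
  x = λ² - 16 - 19 = 4 - 35 ≡ 0; y = λ·(16 - 0) - 15 ≡ 17. → (0, 17)
6P: (0, 17) + (19, 21). λ = (21 - 17)/(19 - 0) ≡ 4/19 mod 31. 19⁻¹ ≡ 18 (mod 31), so λ ≡ 10.
  x = λ² - 0 - 19 = 100 - 19 ≡ 19; y = λ·(0 - 19) - 17 ≡ 10. → (19, 10)
7P: (19, 10) + (19, 21): same x and y₁ ≡ -y₂, so the sum is the point at infinity.
7P = the point at infinity, so the order is 7.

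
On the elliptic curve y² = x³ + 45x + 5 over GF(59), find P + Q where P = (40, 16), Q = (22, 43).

(40, 16) + (22, 43). λ = (43 - 16)/(22 - 40) ≡ 27/41 mod 59. 41⁻¹ ≡ 36 (mod 59), so λ ≡ 28.
  x = λ² - 40 - 22 = 784 - 62 ≡ 14; y = λ·(40 - 14) - 16 ≡ 4. → (14, 4)

(14, 4)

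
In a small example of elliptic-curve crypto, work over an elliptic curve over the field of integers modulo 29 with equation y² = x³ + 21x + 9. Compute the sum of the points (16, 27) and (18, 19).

(11, 11)

(16, 27) + (18, 19). λ = (19 - 27)/(18 - 16) ≡ 21/2 mod 29. 2⁻¹ ≡ 15 (mod 29), so λ ≡ 25.
  x = λ² - 16 - 18 = 625 - 34 ≡ 11; y = λ·(16 - 11) - 27 ≡ 11. → (11, 11)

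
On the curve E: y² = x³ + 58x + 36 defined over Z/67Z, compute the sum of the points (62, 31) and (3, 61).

(62, 31) + (3, 61). λ = (61 - 31)/(3 - 62) ≡ 30/8 mod 67. 8⁻¹ ≡ 42 (mod 67), so λ ≡ 54.
  x = λ² - 62 - 3 = 2916 - 65 ≡ 37; y = λ·(62 - 37) - 31 ≡ 46. → (37, 46)

(37, 46)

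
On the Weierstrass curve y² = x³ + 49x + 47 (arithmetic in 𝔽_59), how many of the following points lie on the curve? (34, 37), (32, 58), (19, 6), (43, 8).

2

(34, 37): 37² ≡ 12, rhs ≡ 12 → on.
(32, 58): 58² ≡ 1, rhs ≡ 45 → off.
(19, 6): 6² ≡ 36, rhs ≡ 49 → off.
(43, 8): 8² ≡ 5, rhs ≡ 5 → on.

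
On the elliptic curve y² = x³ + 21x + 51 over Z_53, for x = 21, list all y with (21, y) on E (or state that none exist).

x³ + 21x + 51 = 9753 ≡ 1 (mod 53).
Square roots of 1 mod 53: 1 and 52 (since 1² = 1 ≡ 1).

1, 52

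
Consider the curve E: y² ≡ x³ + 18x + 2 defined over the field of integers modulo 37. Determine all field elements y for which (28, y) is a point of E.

x³ + 18x + 2 = 22458 ≡ 36 (mod 37).
Square roots of 36 mod 37: 6 and 31 (since 6² = 36 ≡ 36).

6, 31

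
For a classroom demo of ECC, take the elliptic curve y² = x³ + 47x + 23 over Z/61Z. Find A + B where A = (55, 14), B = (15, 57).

(49, 7)

(55, 14) + (15, 57). λ = (57 - 14)/(15 - 55) ≡ 43/21 mod 61. 21⁻¹ ≡ 32 (mod 61) since 21·32 = 672 ≡ 1, so λ ≡ 34.
  x = λ² - 55 - 15 = 1156 - 70 ≡ 49; y = λ·(55 - 49) - 14 ≡ 7. → (49, 7)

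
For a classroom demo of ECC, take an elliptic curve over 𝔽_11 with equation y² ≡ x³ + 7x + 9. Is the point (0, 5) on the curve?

y² = 5² ≡ 3; x³ + 7x + 9 = 9 ≡ 9 (mod 11). 3 ≠ 9.

no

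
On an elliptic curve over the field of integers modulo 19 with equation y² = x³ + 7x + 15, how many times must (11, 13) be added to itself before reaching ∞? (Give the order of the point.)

7

2P: tangent at (11, 13): λ = (3·11² + 7)/(2·13) ≡ 9/7. 7⁻¹ ≡ 11 (mod 19), so λ ≡ 9·11 ≡ 4.
  x = λ² - 11 - 11 = 16 - 22 ≡ 13; y = λ·(11 - 13) - 13 ≡ 17. → (13, 17)
3P: (13, 17) + (11, 13). λ = (13 - 17)/(11 - 13) ≡ 15/17 mod 19. 17⁻¹ ≡ 9 (mod 19) since 17·9 = 153 ≡ 1, so λ ≡ 2.
  x = λ² - 13 - 11 = 4 - 24 ≡ 18; y = λ·(13 - 18) - 17 ≡ 11. → (18, 11)
4P: (18, 11) + (11, 13). λ = (13 - 11)/(11 - 18) ≡ 2/12 mod 19. 12⁻¹ ≡ 8 (mod 19), so λ ≡ 16.
  x = λ² - 18 - 11 = 256 - 29 ≡ 18; y = λ·(18 - 18) - 11 ≡ 8. → (18, 8)
5P: (18, 8) + (11, 13). λ = (13 - 8)/(11 - 18) ≡ 5/12 mod 19. 12⁻¹ ≡ 8 (mod 19), so λ ≡ 2.
  x = λ² - 18 - 11 = 4 - 29 ≡ 13; y = λ·(18 - 13) - 8 ≡ 2. → (13, 2)
6P: (13, 2) + (11, 13). λ = (13 - 2)/(11 - 13) ≡ 11/17 mod 19. 17⁻¹ ≡ 9 (mod 19), so λ ≡ 4.
  x = λ² - 13 - 11 = 16 - 24 ≡ 11; y = λ·(13 - 11) - 2 ≡ 6. → (11, 6)
7P: (11, 6) + (11, 13): same x and y₁ ≡ -y₂, so the sum is ∞.
7P = ∞, so the order is 7.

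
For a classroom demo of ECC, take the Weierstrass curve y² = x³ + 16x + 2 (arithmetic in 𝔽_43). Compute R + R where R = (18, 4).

tangent at (18, 4): λ = (3·18² + 16)/(2·4) ≡ 42/8. 8⁻¹ ≡ 27 (mod 43), so λ ≡ 42·27 ≡ 16.
  x = λ² - 18 - 18 = 256 - 36 ≡ 5; y = λ·(18 - 5) - 4 ≡ 32. → (5, 32)

(5, 32)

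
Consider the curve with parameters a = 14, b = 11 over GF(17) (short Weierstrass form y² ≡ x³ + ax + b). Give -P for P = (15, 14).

(15, 3)

-(15, 14) = (15, -14 mod 17) = (15, 3).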